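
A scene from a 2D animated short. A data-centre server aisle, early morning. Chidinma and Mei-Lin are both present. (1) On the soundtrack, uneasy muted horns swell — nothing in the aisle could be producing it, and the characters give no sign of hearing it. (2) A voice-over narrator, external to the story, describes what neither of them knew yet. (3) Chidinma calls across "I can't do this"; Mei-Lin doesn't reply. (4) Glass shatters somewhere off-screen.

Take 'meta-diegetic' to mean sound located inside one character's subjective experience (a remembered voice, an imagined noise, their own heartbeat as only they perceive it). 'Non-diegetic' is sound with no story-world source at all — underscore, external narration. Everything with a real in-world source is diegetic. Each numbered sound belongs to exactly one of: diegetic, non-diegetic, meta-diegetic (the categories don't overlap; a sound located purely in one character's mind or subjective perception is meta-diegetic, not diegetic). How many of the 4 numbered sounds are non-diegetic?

Sound (1): it has no source in the story world and no character can hear it — it's underscore, so non-diegetic.
Sound (2): commentary laid over the scene from outside the fiction, so non-diegetic.
(3) is diegetic: spoken by a character present in the story world.
(4) is diegetic: an in-world source (glass); characters could hear it.
Non-diegetic: (1), (2) — that's 2.

2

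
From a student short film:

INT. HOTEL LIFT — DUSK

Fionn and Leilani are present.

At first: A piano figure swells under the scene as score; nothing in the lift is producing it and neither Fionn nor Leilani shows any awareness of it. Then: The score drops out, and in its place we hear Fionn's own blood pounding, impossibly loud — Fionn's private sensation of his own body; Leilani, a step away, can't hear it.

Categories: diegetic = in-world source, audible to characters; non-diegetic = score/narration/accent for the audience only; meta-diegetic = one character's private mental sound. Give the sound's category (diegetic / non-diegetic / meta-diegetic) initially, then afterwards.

Initially: underscore with no in-world source, inaudible to the characters → non-diegetic.
Afterwards: the body sound is Fionn's subjective perception alone — Leilani can't hear it → meta-diegetic.

non-diegetic, meta-diegetic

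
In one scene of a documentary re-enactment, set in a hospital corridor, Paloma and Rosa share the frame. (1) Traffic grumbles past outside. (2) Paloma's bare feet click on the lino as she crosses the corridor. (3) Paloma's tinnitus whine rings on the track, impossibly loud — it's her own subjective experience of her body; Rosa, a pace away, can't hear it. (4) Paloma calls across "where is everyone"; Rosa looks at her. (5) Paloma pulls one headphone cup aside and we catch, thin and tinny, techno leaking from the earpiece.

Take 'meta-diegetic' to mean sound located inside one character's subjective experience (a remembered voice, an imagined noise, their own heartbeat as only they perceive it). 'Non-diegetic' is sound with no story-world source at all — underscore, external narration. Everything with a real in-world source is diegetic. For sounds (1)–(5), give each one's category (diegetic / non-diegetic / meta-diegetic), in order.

Sound (1): it's the actual ambient sound of the location, so diegetic.
Sound (2): it's the physical sound of Paloma moving in the space, so diegetic.
(3) is meta-diegetic: it's Paloma's internal bodily sensation rendered as sound; only Paloma 'hears' it.
Sound (4): on-screen dialogue — Paloma speaks and Rosa is there to hear, so diegetic.
Sound (5): it's leaking from a physical pair of headphones in the scene, so diegetic.

diegetic, diegetic, meta-diegetic, diegetic, diegetic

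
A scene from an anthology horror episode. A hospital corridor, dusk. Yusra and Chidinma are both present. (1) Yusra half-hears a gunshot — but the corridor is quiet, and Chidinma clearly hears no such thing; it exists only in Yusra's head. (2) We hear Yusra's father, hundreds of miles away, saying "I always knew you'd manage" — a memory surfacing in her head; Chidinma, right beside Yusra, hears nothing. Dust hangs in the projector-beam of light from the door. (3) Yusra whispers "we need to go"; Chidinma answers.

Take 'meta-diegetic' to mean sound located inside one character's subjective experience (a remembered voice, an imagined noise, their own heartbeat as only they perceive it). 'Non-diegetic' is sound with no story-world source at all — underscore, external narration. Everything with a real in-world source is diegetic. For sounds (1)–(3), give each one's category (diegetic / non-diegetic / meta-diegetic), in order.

meta-diegetic, meta-diegetic, diegetic

Sound (1): Yusra alone 'hears' it — an imagined sound, not present in the space, so meta-diegetic.
(2) is meta-diegetic: a remembered line, private to Yusra — not present in the room, not audible to Chidinma.
(3) spoken by a character present in the story world → diegetic.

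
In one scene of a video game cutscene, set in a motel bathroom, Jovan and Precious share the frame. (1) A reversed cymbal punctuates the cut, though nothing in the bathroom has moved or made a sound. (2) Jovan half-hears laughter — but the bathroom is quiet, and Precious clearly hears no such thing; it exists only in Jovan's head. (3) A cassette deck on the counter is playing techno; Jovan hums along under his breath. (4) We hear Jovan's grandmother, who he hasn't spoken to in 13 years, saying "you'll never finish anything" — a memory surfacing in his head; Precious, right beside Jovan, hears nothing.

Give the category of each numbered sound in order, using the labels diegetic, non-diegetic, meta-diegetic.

non-diegetic, meta-diegetic, diegetic, meta-diegetic

(1) an editorial stinger — it belongs to the cut, not the story world → non-diegetic.
Sound (2): the sound is imagined by Jovan; nothing in the story world is producing it and Precious can't hear it, so meta-diegetic.
(3) is diegetic: source music from a cassette deck, which exists in the story world.
(4) is meta-diegetic: a remembered line, private to Jovan — not present in the room, not audible to Precious.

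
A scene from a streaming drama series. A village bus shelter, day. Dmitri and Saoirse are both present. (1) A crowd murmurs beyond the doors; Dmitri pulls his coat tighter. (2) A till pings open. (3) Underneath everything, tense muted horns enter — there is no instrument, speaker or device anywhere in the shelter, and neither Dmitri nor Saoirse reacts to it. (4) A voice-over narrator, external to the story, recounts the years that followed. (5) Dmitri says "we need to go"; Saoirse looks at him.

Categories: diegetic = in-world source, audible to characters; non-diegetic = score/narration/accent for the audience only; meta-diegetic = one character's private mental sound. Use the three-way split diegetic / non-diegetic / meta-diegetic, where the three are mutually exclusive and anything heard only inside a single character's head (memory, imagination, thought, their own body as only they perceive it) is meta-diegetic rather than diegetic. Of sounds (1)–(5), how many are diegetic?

3

(1) is diegetic: it's the actual ambient sound of the location.
(2) is diegetic: a till is a real object/event in the scene's world.
Sound (3): score with no on-screen or off-screen source; it exists for the audience alone, so non-diegetic.
(4) is non-diegetic: the narrator exists outside the story world, addressing only the audience.
(5) Dmitri is a character speaking aloud in the scene → diegetic.
Diegetic: (1), (2), (5) — that's 3.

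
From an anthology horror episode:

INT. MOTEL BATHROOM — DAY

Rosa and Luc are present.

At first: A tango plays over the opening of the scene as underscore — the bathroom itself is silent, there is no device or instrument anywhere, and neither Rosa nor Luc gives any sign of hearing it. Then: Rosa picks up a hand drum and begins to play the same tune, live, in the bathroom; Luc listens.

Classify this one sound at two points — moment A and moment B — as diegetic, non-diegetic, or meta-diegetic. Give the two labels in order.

Moment A: no in-world source exists and no character can hear it — underscore → non-diegetic.
Moment B: a hand drum is now a real source in the story world and the characters hear it → diegetic.

non-diegetic, diegetic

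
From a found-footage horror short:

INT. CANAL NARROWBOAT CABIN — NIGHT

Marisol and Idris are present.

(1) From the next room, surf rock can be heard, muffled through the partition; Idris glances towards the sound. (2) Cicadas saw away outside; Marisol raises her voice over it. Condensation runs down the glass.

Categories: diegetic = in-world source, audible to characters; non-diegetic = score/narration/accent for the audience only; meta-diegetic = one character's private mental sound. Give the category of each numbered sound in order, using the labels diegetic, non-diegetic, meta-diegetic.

diegetic, diegetic

Sound (1): it's coming from the next room — a location within the story world — and Idris reacts, so diegetic.
(2) ambient/room sound belonging to the story's physical space → diegetic.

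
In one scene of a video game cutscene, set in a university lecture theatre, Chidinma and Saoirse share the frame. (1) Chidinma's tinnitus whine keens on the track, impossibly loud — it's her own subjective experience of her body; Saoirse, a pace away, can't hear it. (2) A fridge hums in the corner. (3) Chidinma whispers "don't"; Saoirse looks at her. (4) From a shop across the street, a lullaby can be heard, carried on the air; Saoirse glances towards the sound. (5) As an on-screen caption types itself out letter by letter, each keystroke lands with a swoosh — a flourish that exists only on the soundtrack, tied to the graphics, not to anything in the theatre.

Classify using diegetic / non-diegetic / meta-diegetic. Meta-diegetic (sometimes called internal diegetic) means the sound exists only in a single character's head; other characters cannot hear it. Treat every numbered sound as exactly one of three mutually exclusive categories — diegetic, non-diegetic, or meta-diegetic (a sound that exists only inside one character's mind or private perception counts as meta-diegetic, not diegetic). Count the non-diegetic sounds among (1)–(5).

1

(1) it's Chidinma's internal bodily sensation rendered as sound; only Chidinma 'hears' it → meta-diegetic.
(2) ambient/room sound belonging to the story's physical space → diegetic.
(3) is diegetic: Chidinma is a character speaking aloud in the scene.
Sound (4): off-screen diegetic: the source is out of frame but still in the story's space, so diegetic.
Sound (5): it accompanies on-screen graphics, not anything inside the story world, so non-diegetic.
Non-diegetic: (5) — that's 1.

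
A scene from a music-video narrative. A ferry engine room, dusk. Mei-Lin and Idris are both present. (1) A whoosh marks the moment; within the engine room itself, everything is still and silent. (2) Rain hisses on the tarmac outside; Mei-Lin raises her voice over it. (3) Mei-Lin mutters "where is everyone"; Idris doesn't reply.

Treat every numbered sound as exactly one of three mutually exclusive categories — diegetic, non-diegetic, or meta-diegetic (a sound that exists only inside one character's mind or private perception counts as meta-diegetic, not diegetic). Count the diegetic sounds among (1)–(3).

2

(1) nothing in the scene produces it; it's an accent added for the audience → non-diegetic.
(2) rain is part of the location's real environment → diegetic.
Sound (3): spoken by a character present in the story world, so diegetic.
Diegetic: (2), (3) — that's 2.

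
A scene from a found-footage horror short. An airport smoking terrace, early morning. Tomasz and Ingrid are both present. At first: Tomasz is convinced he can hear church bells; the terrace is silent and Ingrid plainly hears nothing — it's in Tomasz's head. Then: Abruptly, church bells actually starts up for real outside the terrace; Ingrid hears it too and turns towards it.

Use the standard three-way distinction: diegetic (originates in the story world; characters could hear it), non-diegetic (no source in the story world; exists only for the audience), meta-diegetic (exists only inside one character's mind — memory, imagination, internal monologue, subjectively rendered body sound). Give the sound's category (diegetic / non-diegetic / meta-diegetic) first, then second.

meta-diegetic, diegetic

First: only Tomasz 'hears' it — imagined, in his mind → meta-diegetic.
Second: now there's a real external source and Ingrid hears it too — in the story world → diegetic.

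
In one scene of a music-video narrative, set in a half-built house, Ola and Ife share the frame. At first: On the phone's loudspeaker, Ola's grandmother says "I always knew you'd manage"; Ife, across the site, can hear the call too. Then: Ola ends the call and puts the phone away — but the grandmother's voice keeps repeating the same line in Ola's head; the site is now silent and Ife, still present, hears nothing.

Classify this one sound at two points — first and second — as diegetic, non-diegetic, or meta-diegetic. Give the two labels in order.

diegetic, meta-diegetic

First: the loudspeaker is an in-world source; both Ola and Ife hear the call → diegetic.
Second: with the phone off, the voice continues only as Ola's private mental replay — Ife can't hear it → meta-diegetic.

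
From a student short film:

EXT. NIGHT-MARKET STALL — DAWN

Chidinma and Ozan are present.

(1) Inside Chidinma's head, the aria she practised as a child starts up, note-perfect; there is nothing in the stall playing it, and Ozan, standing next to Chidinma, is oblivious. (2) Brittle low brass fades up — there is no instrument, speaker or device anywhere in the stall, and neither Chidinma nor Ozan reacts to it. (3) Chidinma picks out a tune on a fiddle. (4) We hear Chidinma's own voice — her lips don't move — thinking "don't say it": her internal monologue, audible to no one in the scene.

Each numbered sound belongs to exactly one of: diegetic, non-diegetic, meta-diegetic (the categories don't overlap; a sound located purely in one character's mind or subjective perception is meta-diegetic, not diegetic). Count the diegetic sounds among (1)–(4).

1

(1) is meta-diegetic: it lives in Chidinma's subjectivity, not in the stall.
(2) is non-diegetic: it has no source in the story world and no character can hear it — it's underscore.
(3) a character is playing a fiddle on screen → diegetic.
(4) it's Chidinma's unspoken thought, heard only by the audience via her subjectivity → meta-diegetic.
Diegetic: (3) — that's 1.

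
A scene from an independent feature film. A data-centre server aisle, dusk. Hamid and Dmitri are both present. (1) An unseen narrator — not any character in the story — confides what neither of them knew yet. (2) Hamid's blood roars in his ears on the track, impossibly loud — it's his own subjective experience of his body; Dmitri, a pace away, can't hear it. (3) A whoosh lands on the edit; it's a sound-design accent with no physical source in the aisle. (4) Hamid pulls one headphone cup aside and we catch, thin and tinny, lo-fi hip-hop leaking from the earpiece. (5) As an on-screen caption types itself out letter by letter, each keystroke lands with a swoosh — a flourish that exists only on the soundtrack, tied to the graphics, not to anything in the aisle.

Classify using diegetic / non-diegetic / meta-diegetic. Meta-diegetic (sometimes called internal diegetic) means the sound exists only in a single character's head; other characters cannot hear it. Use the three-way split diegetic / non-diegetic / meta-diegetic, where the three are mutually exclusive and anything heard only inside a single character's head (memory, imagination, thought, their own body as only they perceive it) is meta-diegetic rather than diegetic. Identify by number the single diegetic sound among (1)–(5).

4

(1) is non-diegetic: the narrator exists outside the story world, addressing only the audience.
Sound (2): it's Hamid's internal bodily sensation rendered as sound; only Hamid 'hears' it, so meta-diegetic.
(3) is non-diegetic: nothing in the scene produces it; it's an accent added for the audience.
(4) the earpiece is a real device on Hamid's head — source music → diegetic.
(5) is non-diegetic: the caption isn't part of the story world, so neither is the sound tied to it.
Only (4) is diegetic.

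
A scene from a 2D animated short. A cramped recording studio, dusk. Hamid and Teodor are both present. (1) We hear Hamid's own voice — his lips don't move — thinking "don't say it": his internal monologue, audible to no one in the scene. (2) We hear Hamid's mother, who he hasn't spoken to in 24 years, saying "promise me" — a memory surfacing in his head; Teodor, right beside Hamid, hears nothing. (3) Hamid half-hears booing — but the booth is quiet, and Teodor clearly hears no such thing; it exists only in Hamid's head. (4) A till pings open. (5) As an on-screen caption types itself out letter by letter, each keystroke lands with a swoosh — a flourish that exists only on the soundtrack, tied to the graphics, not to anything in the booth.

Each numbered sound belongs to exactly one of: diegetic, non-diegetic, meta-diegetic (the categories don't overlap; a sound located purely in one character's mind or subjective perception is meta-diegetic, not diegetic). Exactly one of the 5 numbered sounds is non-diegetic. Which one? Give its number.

5

(1) internal monologue — inside Hamid's mind, not spoken into the scene → meta-diegetic.
Sound (2): a remembered line, private to Hamid — not present in the room, not audible to Teodor, so meta-diegetic.
(3) subjective to Hamid: the booth is silent and Teodor hears nothing → meta-diegetic.
(4) a till is a real object/event in the scene's world → diegetic.
(5) is non-diegetic: sound married to a title/caption — outside the diegesis by definition.
Only (5) is non-diegetic.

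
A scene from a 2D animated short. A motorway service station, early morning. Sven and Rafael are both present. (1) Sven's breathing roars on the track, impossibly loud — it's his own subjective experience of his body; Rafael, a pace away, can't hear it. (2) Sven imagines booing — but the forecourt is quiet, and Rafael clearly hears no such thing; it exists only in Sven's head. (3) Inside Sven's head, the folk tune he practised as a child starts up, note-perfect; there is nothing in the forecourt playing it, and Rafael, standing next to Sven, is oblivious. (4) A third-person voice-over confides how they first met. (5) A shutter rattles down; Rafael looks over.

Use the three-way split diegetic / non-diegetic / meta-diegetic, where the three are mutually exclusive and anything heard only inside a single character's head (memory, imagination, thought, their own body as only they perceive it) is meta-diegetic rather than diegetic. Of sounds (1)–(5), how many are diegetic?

Sound (1): point-of-audition from inside Sven's body; not a sound in the room, so meta-diegetic.
(2) Sven alone 'hears' it — an imagined sound, not present in the space → meta-diegetic.
Sound (3): it lives in Sven's subjectivity, not in the forecourt, so meta-diegetic.
Sound (4): external voice-over — not a character, not heard by anyone in the scene, so non-diegetic.
(5) an in-world source (a shutter); characters could hear it → diegetic.
Diegetic: (5) — that's 1.

1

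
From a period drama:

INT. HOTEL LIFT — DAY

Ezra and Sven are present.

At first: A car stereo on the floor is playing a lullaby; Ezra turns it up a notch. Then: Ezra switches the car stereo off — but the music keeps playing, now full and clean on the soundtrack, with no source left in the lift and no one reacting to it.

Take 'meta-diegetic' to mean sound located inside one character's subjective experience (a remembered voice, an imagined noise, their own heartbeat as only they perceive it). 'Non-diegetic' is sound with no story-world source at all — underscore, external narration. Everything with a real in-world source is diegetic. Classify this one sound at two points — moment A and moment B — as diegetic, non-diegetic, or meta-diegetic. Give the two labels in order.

Moment A: a car stereo is a real in-scene source and Ezra reacts to it → diegetic.
Moment B: there is no longer any in-world source and no one can hear it — it has become underscore → non-diegetic.

diegetic, non-diegetic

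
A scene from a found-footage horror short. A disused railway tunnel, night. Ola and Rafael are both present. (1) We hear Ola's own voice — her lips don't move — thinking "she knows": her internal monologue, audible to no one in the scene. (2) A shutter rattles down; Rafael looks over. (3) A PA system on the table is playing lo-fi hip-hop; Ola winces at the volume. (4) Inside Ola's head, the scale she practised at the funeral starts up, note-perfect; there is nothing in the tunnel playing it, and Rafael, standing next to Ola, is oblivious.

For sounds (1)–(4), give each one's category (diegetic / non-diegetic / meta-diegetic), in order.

(1) internal monologue — inside Ola's mind, not spoken into the scene → meta-diegetic.
Sound (2): an in-world source (a shutter); characters could hear it, so diegetic.
(3) a PA system is a physical source in the scene and Ola reacts to it → diegetic.
Sound (4): remembered music, private to Ola — Rafael is oblivious because it isn't in the room, so meta-diegetic.

meta-diegetic, diegetic, diegetic, meta-diegetic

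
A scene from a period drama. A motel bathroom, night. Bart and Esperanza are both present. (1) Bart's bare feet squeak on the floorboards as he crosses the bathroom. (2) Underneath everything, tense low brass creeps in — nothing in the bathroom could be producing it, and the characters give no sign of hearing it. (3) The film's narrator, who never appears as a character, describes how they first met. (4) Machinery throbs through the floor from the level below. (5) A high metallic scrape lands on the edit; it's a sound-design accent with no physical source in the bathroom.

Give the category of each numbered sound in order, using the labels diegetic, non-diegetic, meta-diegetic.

diegetic, non-diegetic, non-diegetic, diegetic, non-diegetic

(1) a character's body making contact with the set — an in-world sound → diegetic.
(2) it has no source in the story world and no character can hear it — it's underscore → non-diegetic.
Sound (3): external voice-over — not a character, not heard by anyone in the scene, so non-diegetic.
(4) is diegetic: machinery is part of the location's real environment.
Sound (5): it's a sound-design accent with no in-world source; no one in the scene can hear it, so non-diegetic.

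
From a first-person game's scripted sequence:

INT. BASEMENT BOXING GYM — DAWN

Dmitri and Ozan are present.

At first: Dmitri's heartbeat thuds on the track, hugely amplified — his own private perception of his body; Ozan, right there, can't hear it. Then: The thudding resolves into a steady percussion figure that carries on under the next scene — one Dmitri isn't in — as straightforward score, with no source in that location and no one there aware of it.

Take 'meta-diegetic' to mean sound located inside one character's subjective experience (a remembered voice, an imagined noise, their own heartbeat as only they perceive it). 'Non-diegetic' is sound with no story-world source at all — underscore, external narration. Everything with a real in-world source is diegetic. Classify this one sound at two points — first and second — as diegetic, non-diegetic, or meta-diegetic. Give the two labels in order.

meta-diegetic, non-diegetic

First: it's Dmitri's subjective body sound, inaudible to Ozan → meta-diegetic.
Second: detached from Dmitri and playing as sourceless score over a scene he isn't in — for the audience only → non-diegetic.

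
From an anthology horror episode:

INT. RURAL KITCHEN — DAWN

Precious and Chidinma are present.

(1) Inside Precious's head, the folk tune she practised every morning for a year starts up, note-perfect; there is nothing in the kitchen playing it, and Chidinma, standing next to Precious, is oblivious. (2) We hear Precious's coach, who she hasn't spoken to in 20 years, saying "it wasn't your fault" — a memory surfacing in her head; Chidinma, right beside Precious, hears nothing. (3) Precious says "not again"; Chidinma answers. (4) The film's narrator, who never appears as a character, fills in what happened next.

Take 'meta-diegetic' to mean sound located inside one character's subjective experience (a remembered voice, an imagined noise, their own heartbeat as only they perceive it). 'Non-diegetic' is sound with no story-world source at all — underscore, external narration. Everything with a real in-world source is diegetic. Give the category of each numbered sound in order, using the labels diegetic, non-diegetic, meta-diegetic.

(1) is meta-diegetic: it lives in Precious's subjectivity, not in the kitchen.
(2) is meta-diegetic: a remembered line, private to Precious — not present in the room, not audible to Chidinma.
(3) is diegetic: spoken by a character present in the story world.
Sound (4): commentary laid over the scene from outside the fiction, so non-diegetic.

meta-diegetic, meta-diegetic, diegetic, non-diegetic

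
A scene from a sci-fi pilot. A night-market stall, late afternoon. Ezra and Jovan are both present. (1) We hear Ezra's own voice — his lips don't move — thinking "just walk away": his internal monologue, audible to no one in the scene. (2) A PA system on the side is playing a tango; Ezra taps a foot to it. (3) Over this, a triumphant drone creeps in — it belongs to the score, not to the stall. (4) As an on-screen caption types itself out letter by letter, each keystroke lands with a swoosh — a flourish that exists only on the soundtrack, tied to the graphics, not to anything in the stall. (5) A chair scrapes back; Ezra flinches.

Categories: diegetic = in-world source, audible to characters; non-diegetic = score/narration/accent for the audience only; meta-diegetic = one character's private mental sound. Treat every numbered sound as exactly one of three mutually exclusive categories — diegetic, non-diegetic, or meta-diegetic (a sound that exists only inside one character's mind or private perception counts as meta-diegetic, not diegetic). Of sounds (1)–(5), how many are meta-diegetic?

(1) internal monologue — inside Ezra's mind, not spoken into the scene → meta-diegetic.
(2) is diegetic: source music from a PA system, which exists in the story world.
(3) score with no on-screen or off-screen source; it exists for the audience alone → non-diegetic.
Sound (4): it accompanies on-screen graphics, not anything inside the story world, so non-diegetic.
(5) is diegetic: the sound comes from a chair physically present in the location.
Meta-diegetic: (1) — that's 1.

1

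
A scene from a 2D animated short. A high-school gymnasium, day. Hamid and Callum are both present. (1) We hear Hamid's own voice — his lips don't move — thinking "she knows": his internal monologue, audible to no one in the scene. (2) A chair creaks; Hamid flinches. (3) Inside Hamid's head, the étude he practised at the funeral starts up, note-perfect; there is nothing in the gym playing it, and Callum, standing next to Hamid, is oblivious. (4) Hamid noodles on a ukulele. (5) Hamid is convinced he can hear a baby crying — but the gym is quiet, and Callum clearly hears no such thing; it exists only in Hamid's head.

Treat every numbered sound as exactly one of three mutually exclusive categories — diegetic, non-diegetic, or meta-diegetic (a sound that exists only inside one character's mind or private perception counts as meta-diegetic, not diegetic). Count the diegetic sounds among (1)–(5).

Sound (1): Hamid's thought-voice: a private mental sound no other character can hear, so meta-diegetic.
Sound (2): a chair is a real object/event in the scene's world, so diegetic.
Sound (3): remembered music, private to Hamid — Callum is oblivious because it isn't in the room, so meta-diegetic.
(4) Hamid is producing the music live, in the story world → diegetic.
(5) is meta-diegetic: the sound is imagined by Hamid; nothing in the story world is producing it and Callum can't hear it.
Diegetic: (2), (4) — that's 2.

2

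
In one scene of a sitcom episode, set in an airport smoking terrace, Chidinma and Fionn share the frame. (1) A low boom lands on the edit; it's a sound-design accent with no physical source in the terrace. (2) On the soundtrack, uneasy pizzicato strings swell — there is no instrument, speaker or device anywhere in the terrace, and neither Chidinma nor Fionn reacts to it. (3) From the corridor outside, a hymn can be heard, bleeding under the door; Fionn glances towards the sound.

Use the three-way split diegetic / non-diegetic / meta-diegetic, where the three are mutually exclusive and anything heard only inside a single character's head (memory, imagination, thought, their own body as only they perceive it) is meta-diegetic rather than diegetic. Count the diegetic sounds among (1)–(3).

1

Sound (1): it's a sound-design accent with no in-world source; no one in the scene can hear it, so non-diegetic.
Sound (2): it has no source in the story world and no character can hear it — it's underscore, so non-diegetic.
Sound (3): it's coming from the corridor outside — a location within the story world — and Fionn reacts, so diegetic.
Diegetic: (3) — that's 1.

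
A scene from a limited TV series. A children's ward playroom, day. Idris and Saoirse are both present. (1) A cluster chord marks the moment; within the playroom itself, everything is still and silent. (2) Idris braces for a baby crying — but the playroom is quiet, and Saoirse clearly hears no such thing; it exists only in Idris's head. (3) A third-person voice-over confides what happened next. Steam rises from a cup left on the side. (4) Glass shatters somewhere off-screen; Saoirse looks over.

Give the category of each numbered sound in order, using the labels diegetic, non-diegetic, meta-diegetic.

(1) it's a sound-design accent with no in-world source; no one in the scene can hear it → non-diegetic.
(2) the sound is imagined by Idris; nothing in the story world is producing it and Saoirse can't hear it → meta-diegetic.
Sound (3): commentary laid over the scene from outside the fiction, so non-diegetic.
(4) is diegetic: the sound comes from glass physically present in the location.

non-diegetic, meta-diegetic, non-diegetic, diegetic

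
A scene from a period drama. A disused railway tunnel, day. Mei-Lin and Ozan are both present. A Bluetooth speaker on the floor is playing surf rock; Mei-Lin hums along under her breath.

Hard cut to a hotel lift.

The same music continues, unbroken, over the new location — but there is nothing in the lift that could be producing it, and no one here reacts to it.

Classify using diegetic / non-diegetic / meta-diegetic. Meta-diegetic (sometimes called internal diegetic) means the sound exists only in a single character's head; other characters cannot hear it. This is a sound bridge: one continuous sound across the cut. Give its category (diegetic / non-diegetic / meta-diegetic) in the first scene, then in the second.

Scene one: a Bluetooth speaker is an on-screen source and Mei-Lin reacts to it → diegetic.
Scene two: there is no source in the lift and no one hears it — it's now underscore → non-diegetic.

diegetic, non-diegetic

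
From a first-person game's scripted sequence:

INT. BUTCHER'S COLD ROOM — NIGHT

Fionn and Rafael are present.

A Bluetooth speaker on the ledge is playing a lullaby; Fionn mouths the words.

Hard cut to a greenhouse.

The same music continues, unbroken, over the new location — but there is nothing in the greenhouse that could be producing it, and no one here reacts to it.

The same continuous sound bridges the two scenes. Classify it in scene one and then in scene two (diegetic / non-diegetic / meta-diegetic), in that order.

diegetic, non-diegetic

Scene one: a Bluetooth speaker is an on-screen source and Fionn reacts to it → diegetic.
Scene two: there is no source in the greenhouse and no one hears it — it's now underscore → non-diegetic.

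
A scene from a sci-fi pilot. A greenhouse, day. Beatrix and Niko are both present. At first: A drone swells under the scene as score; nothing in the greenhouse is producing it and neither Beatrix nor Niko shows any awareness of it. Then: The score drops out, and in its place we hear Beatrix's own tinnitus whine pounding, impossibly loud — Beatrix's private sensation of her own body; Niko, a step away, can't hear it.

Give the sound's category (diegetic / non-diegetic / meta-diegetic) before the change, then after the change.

Before the change: underscore with no in-world source, inaudible to the characters → non-diegetic.
After the change: the body sound is Beatrix's subjective perception alone — Niko can't hear it → meta-diegetic.

non-diegetic, meta-diegetic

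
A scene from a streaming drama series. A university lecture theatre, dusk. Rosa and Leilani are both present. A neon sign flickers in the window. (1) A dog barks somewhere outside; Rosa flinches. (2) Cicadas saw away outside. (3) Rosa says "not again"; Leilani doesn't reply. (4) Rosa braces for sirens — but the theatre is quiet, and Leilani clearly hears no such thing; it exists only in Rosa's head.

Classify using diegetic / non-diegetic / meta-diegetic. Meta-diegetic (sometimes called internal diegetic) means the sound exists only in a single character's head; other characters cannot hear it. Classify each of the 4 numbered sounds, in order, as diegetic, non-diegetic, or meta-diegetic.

(1) is diegetic: a dog is a real object/event in the scene's world.
(2) is diegetic: cicadas is part of the location's real environment.
Sound (3): on-screen dialogue — Rosa speaks and Leilani is there to hear, so diegetic.
(4) subjective to Rosa: the theatre is silent and Leilani hears nothing → meta-diegetic.

diegetic, diegetic, diegetic, meta-diegetic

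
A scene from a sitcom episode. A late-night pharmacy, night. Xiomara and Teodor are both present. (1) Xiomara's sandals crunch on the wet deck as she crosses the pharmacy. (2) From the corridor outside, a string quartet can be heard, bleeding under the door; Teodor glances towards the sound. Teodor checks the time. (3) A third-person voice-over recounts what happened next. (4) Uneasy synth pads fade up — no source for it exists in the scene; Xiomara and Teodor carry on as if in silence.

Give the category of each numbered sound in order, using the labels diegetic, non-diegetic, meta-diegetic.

(1) is diegetic: Xiomara's footsteps are produced in the story world.
(2) it's coming from the corridor outside — a location within the story world — and Teodor reacts → diegetic.
Sound (3): external voice-over — not a character, not heard by anyone in the scene, so non-diegetic.
(4) is non-diegetic: nothing in the pharmacy produces it and the characters don't hear it — pure soundtrack.

diegetic, diegetic, non-diegetic, non-diegetic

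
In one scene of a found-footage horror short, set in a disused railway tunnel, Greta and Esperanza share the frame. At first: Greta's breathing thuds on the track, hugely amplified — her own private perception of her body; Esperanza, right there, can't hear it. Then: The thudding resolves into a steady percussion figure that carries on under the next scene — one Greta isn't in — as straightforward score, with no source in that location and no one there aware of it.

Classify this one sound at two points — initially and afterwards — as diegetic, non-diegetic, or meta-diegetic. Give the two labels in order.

meta-diegetic, non-diegetic

Initially: it's Greta's subjective body sound, inaudible to Esperanza → meta-diegetic.
Afterwards: detached from Greta and playing as sourceless score over a scene she isn't in — for the audience only → non-diegetic.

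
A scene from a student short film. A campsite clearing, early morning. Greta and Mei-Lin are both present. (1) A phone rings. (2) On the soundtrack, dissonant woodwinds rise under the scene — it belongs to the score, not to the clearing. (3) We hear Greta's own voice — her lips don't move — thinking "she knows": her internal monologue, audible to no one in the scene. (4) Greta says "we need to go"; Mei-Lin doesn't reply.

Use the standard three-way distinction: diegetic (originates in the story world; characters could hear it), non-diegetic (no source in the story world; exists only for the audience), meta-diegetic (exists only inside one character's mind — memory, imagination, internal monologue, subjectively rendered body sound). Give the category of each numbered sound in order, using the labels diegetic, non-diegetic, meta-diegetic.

Sound (1): a phone is a real object/event in the scene's world, so diegetic.
Sound (2): nothing in the clearing produces it and the characters don't hear it — pure soundtrack, so non-diegetic.
Sound (3): Greta's thought-voice: a private mental sound no other character can hear, so meta-diegetic.
Sound (4): Greta is a character speaking aloud in the scene, so diegetic.

diegetic, non-diegetic, meta-diegetic, diegetic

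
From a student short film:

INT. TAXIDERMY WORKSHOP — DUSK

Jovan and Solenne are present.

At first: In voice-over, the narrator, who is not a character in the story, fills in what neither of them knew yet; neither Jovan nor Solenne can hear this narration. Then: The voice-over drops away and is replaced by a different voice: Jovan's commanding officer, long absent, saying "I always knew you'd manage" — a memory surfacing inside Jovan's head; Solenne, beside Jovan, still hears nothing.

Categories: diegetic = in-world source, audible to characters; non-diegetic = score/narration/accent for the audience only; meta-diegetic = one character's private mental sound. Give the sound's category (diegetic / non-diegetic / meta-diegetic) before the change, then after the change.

Before the change: the external narrator addresses only the audience — outside the story world → non-diegetic.
After the change: the replacement voice is a memory inside Jovan's mind specifically → meta-diegetic.

non-diegetic, meta-diegetic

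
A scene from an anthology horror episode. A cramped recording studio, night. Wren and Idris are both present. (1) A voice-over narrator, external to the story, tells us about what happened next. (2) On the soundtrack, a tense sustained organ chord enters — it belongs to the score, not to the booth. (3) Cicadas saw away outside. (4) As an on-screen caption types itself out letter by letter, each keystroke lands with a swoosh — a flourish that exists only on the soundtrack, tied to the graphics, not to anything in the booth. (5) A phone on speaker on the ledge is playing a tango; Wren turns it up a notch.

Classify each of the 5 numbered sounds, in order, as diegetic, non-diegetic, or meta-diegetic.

non-diegetic, non-diegetic, diegetic, non-diegetic, diegetic

(1) the narrator exists outside the story world, addressing only the audience → non-diegetic.
Sound (2): score with no on-screen or off-screen source; it exists for the audience alone, so non-diegetic.
(3) is diegetic: cicadas is part of the location's real environment.
(4) it accompanies on-screen graphics, not anything inside the story world → non-diegetic.
(5) is diegetic: source music from a phone on speaker, which exists in the story world.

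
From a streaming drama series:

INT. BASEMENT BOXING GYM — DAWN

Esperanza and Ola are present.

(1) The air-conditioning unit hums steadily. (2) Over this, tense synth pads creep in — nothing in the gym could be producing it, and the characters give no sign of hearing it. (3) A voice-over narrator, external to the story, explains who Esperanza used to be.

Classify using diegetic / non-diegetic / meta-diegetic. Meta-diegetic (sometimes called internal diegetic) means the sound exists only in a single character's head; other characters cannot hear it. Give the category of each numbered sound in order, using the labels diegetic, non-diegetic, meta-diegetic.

diegetic, non-diegetic, non-diegetic

(1) the air-conditioning unit is part of the location's real environment → diegetic.
(2) is non-diegetic: score with no on-screen or off-screen source; it exists for the audience alone.
Sound (3): the narrator exists outside the story world, addressing only the audience, so non-diegetic.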